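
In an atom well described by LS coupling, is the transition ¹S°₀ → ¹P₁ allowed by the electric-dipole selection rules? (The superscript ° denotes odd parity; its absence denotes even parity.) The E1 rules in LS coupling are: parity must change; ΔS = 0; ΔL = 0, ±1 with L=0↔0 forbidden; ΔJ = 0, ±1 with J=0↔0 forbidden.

Reading off the term symbols: S 0→0, L 0→1, J 0→1, parity odd→even.
Parity must change: odd → even — passes.
ΔS = 0: S: 0 → 0 — passes.
ΔL = 0, ±1 (not L=0↔0): L: 0 → 1, ΔL = +1 — passes.
ΔJ = 0, ±1 (not J=0↔0): J: 0 → 1, ΔJ = +1 — passes.
All four E1 rules are satisfied.

allowed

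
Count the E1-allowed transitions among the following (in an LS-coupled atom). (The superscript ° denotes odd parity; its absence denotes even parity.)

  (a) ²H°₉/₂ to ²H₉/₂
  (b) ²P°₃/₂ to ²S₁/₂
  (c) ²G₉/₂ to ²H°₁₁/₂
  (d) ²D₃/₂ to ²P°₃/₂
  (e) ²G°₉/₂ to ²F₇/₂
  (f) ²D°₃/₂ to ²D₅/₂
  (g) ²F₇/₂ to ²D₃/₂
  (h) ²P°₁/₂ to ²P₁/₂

7

(a) allowed
(b) allowed
(c) allowed
(d) allowed
(e) allowed
(f) allowed
(g) forbidden (parity, ΔJ fail)
(h) allowed
Total allowed: 7 of 8.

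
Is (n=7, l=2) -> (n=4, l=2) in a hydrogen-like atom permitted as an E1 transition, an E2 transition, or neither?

Δl = 2 − 2 = +0; l_i + l_f = 4.
E1 (Δl = ±1): not satisfied.
E2 (Δl = 0,±2, l_i+l_f ≥ 2): satisfied.

E2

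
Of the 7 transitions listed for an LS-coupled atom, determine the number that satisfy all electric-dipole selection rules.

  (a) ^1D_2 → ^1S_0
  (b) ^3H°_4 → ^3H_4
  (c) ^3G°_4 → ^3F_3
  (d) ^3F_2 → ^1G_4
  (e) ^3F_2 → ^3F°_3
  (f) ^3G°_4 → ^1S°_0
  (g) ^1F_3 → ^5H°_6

3

(a) forbidden (parity, ΔL, ΔJ fail)
(b) allowed
(c) allowed
(d) forbidden (parity, ΔS, ΔJ fail)
(e) allowed
(f) forbidden (parity, ΔS, ΔL, ΔJ fail)
(g) forbidden (ΔS, ΔL, ΔJ fail)
Total allowed: 3 of 7.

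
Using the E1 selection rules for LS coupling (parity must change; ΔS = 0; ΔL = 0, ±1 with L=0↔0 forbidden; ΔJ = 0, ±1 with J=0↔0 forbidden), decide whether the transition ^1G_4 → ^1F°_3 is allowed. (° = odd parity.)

Initial level: S=0, L=4, J=4, parity even. Final level: S=0, L=3, J=3, parity odd.
Parity must change: even → odd — ok.
ΔS = 0: S: 0 → 0 — ok.
ΔL = 0, ±1 (not L=0↔0): L: 4 → 3, ΔL = -1 — ok.
ΔJ = 0, ±1 (not J=0↔0): J: 4 → 3, ΔJ = -1 — ok.
All four E1 rules are satisfied.

allowed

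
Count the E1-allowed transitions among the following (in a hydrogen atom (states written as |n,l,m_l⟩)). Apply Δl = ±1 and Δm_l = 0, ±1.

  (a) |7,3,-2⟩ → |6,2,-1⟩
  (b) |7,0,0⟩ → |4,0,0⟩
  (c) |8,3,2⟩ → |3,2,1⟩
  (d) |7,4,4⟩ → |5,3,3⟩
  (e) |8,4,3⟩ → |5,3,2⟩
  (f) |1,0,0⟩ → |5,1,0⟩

5

(a) allowed
(b) forbidden — Δl = +0 (E1 requires Δl = ±1)
(c) allowed
(d) allowed
(e) allowed
(f) allowed
Total allowed: 5 of 6.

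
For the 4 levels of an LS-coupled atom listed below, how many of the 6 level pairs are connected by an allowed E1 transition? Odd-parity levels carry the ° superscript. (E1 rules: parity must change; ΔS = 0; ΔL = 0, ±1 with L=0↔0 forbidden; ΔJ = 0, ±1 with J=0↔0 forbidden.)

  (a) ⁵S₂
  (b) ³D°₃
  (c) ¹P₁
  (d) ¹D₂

(a)–(b): forbidden (ΔS, ΔL).
(a)–(c): forbidden (parity, ΔS).
(a)–(d): forbidden (parity, ΔS, ΔL).
(b)–(c): forbidden (ΔS, ΔJ).
(b)–(d): forbidden (ΔS).
(c)–(d): forbidden (parity).
Allowed pairs: 0 of 6.

0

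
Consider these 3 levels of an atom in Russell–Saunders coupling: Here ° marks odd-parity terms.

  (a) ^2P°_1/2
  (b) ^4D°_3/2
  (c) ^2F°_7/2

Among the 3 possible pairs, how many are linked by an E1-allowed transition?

(a)–(b): forbidden (parity, ΔS).
(a)–(c): forbidden (parity, ΔL, ΔJ).
(b)–(c): forbidden (parity, ΔS, ΔJ).
Allowed pairs: 0 of 3.

0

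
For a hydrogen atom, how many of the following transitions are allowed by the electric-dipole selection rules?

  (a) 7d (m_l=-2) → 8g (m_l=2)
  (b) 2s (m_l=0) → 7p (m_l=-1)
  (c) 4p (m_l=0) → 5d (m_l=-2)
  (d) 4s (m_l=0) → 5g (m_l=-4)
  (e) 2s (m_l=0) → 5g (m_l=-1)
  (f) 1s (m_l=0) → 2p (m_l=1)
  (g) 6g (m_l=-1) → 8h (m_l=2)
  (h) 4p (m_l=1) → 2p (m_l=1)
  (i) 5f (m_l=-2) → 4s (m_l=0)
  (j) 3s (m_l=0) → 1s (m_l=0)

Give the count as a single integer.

(a) forbidden — Δl = +2 (E1 requires Δl = ±1); Δm_l = +4 (E1 requires Δm_l = 0, ±1)
(b) allowed
(c) forbidden — Δm_l = -2 (E1 requires Δm_l = 0, ±1)
(d) forbidden — Δl = +4 (E1 requires Δl = ±1); Δm_l = -4 (E1 requires Δm_l = 0, ±1)
(e) forbidden — Δl = +4 (E1 requires Δl = ±1)
(f) allowed
(g) forbidden — Δm_l = +3 (E1 requires Δm_l = 0, ±1)
(h) forbidden — Δl = +0 (E1 requires Δl = ±1)
(i) forbidden — Δl = -3 (E1 requires Δl = ±1); Δm_l = +2 (E1 requires Δm_l = 0, ±1)
(j) forbidden — Δl = +0 (E1 requires Δl = ±1)
Total allowed: 2 of 10.

2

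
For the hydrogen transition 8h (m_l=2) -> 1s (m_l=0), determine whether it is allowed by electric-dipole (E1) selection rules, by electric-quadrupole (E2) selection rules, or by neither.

Δl = 0 − 5 = -5; l_i + l_f = 5.
Δm_l = -2.
E1 (Δl = ±1, |Δm_l| ≤ 1): not satisfied.
E2 (Δl = 0,±2, l_i+l_f ≥ 2, |Δm_l| ≤ 2): not satisfied.

neither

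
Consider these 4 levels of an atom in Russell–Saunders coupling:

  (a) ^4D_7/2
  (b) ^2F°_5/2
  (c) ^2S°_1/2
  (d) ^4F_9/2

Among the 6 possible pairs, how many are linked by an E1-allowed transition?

(a)–(b): forbidden (ΔS).
(a)–(c): forbidden (ΔS, ΔL, ΔJ).
(a)–(d): forbidden (parity).
(b)–(c): forbidden (parity, ΔL, ΔJ).
(b)–(d): forbidden (ΔS, ΔJ).
(c)–(d): forbidden (ΔS, ΔL, ΔJ).
Allowed pairs: 0 of 6.

0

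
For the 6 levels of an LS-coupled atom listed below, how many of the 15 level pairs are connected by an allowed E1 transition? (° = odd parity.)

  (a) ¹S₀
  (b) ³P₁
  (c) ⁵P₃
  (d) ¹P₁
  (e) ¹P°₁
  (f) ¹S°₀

(a)–(b): forbidden (parity, ΔS).
(a)–(c): forbidden (parity, ΔS, ΔJ).
(a)–(d): forbidden (parity).
(a)–(e): allowed.
(a)–(f): forbidden (ΔL, ΔJ).
(b)–(c): forbidden (parity, ΔS, ΔJ).
(b)–(d): forbidden (parity, ΔS).
(b)–(e): forbidden (ΔS).
(b)–(f): forbidden (ΔS).
(c)–(d): forbidden (parity, ΔS, ΔJ).
(c)–(e): forbidden (ΔS, ΔJ).
(c)–(f): forbidden (ΔS, ΔJ).
(d)–(e): allowed.
(d)–(f): allowed.
(e)–(f): forbidden (parity).
Allowed pairs: 3 of 15.

3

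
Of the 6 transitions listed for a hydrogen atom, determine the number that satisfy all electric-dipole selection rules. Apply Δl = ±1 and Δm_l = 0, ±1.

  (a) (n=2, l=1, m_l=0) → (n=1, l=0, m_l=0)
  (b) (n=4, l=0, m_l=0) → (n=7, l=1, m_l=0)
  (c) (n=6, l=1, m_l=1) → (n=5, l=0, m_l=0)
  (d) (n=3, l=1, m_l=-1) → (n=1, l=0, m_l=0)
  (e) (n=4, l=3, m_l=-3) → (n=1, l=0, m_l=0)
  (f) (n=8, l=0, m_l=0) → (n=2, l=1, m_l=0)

5

(a) allowed
(b) allowed
(c) allowed
(d) allowed
(e) forbidden — Δl = -3 (E1 requires Δl = ±1); Δm_l = +3 (E1 requires Δm_l = 0, ±1)
(f) allowed
Total allowed: 5 of 6.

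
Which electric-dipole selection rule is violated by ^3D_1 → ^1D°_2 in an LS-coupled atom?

the ΔS = 0 rule

Parity must change: even → odd — passes.
ΔS = 0: S: 1 → 0 — fails.
ΔL = 0, ±1 (not L=0↔0): L: 2 → 2, ΔL = +0 — passes.
ΔJ = 0, ±1 (not J=0↔0): J: 1 → 2, ΔJ = +1 — passes.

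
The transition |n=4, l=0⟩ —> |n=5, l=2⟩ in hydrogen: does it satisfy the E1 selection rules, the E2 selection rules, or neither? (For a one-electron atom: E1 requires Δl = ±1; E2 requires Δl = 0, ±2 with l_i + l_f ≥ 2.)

E2

Δl = 2 − 0 = +2; l_i + l_f = 2.
E1 (Δl = ±1): not satisfied.
E2 (Δl = 0,±2, l_i+l_f ≥ 2): satisfied.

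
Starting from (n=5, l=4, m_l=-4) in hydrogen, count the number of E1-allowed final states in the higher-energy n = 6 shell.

4

E1 requires Δl = ±1, so l_f ∈ {3, 5}; with 0 ≤ l_f ≤ n_f−1 = 5, the allowed l_f values are {3, 5}.
For l_f = 3: m_f ∈ {m_i−1, m_i, m_i+1} ∩ [−3, 3] = {-3} → 1 state.
For l_f = 5: m_f ∈ {m_i−1, m_i, m_i+1} ∩ [−5, 5] = {-5, -4, -3} → 3 states.
Total: 4.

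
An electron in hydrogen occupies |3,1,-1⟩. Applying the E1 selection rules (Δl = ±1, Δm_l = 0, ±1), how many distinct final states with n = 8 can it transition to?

E1 requires Δl = ±1, so l_f ∈ {0, 2}; with 0 ≤ l_f ≤ n_f−1 = 7, the allowed l_f values are {0, 2}.
For l_f = 0: m_f ∈ {m_i−1, m_i, m_i+1} ∩ [−0, 0] = {0} → 1 state.
For l_f = 2: m_f ∈ {m_i−1, m_i, m_i+1} ∩ [−2, 2] = {-2, -1, 0} → 3 states.
Total: 4.

4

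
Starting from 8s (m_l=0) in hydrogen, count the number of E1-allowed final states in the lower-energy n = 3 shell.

E1 requires Δl = ±1, so l_f ∈ {-1, 1}; with 0 ≤ l_f ≤ n_f−1 = 2, the allowed l_f values are {1}.
For l_f = 1: m_f ∈ {m_i−1, m_i, m_i+1} ∩ [−1, 1] = {-1, 0, 1} → 3 states.
Total: 3.

3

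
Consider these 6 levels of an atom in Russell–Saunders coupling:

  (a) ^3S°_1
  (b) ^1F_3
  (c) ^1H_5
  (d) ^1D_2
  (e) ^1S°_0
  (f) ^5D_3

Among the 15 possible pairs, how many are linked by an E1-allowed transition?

0

(a)–(b): forbidden (ΔS, ΔL, ΔJ).
(a)–(c): forbidden (ΔS, ΔL, ΔJ).
(a)–(d): forbidden (ΔS, ΔL).
(a)–(e): forbidden (parity, ΔS, ΔL).
(a)–(f): forbidden (ΔS, ΔL, ΔJ).
(b)–(c): forbidden (parity, ΔL, ΔJ).
(b)–(d): forbidden (parity).
(b)–(e): forbidden (ΔL, ΔJ).
(b)–(f): forbidden (parity, ΔS).
(c)–(d): forbidden (parity, ΔL, ΔJ).
(c)–(e): forbidden (ΔL, ΔJ).
(c)–(f): forbidden (parity, ΔS, ΔL, ΔJ).
(d)–(e): forbidden (ΔL, ΔJ).
(d)–(f): forbidden (parity, ΔS).
(e)–(f): forbidden (ΔS, ΔL, ΔJ).
Allowed pairs: 0 of 15.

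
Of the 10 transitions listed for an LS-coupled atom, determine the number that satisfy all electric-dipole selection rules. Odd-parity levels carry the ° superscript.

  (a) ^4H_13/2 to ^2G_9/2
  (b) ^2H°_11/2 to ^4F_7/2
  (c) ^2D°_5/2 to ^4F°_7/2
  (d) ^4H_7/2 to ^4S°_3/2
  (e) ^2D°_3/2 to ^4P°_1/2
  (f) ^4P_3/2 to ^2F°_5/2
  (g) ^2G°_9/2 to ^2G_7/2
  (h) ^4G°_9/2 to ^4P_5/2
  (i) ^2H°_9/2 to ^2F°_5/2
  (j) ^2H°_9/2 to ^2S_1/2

1

(a) forbidden (parity, ΔS, ΔJ fail)
(b) forbidden (ΔS, ΔL, ΔJ fail)
(c) forbidden (parity, ΔS fail)
(d) forbidden (ΔL, ΔJ fail)
(e) forbidden (parity, ΔS fail)
(f) forbidden (ΔS, ΔL fail)
(g) allowed
(h) forbidden (ΔL, ΔJ fail)
(i) forbidden (parity, ΔL, ΔJ fail)
(j) forbidden (ΔL, ΔJ fail)
Total allowed: 1 of 10.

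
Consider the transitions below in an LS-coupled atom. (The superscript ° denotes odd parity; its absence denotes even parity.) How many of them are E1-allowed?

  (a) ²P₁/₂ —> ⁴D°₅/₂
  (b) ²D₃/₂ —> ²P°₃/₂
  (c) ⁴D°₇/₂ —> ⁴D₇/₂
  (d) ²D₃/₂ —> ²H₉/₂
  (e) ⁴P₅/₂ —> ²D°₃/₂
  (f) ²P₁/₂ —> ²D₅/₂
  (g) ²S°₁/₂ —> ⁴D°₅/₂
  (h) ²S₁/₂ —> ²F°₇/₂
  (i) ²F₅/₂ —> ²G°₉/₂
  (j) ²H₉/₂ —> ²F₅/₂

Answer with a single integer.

2

(a) forbidden (ΔS, ΔJ fail)
(b) allowed
(c) allowed
(d) forbidden (parity, ΔL, ΔJ fail)
(e) forbidden (ΔS fails)
(f) forbidden (parity, ΔJ fail)
(g) forbidden (parity, ΔS, ΔL, ΔJ fail)
(h) forbidden (ΔL, ΔJ fail)
(i) forbidden (ΔJ fails)
(j) forbidden (parity, ΔL, ΔJ fail)
Total allowed: 2 of 10.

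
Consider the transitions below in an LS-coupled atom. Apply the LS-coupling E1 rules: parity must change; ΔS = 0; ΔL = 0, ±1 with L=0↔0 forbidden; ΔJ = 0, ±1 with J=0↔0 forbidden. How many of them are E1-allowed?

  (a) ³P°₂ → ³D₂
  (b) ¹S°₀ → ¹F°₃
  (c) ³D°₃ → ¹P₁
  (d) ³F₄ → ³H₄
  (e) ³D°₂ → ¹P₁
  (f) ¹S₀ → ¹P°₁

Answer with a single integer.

2

(a) allowed
(b) forbidden (parity, ΔL, ΔJ fail)
(c) forbidden (ΔS, ΔJ fail)
(d) forbidden (parity, ΔL fail)
(e) forbidden (ΔS fails)
(f) allowed
Total allowed: 2 of 6.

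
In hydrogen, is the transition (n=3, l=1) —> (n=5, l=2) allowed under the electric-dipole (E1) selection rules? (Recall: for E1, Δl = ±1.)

allowed

l: 1 → 2 (Δl = +1). Δl = ±1 satisfied.
All E1 selection rules are satisfied.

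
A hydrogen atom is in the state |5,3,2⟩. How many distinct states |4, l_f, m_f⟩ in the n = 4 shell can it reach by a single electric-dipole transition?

2

E1 requires Δl = ±1, so l_f ∈ {2, 4}; with 0 ≤ l_f ≤ n_f−1 = 3, the allowed l_f values are {2}.
For l_f = 2: m_f ∈ {m_i−1, m_i, m_i+1} ∩ [−2, 2] = {1, 2} → 2 states.
Total: 2.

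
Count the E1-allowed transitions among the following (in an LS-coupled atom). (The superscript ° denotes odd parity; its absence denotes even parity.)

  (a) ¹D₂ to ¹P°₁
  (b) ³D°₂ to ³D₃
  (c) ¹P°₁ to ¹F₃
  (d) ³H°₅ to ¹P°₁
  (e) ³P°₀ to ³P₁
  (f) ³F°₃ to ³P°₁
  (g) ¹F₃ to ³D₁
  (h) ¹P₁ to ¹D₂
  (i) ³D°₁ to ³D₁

(a) allowed
(b) allowed
(c) forbidden (ΔL, ΔJ fail)
(d) forbidden (parity, ΔS, ΔL, ΔJ fail)
(e) allowed
(f) forbidden (parity, ΔL, ΔJ fail)
(g) forbidden (parity, ΔS, ΔJ fail)
(h) forbidden (parity fails)
(i) allowed
Total allowed: 4 of 9.

4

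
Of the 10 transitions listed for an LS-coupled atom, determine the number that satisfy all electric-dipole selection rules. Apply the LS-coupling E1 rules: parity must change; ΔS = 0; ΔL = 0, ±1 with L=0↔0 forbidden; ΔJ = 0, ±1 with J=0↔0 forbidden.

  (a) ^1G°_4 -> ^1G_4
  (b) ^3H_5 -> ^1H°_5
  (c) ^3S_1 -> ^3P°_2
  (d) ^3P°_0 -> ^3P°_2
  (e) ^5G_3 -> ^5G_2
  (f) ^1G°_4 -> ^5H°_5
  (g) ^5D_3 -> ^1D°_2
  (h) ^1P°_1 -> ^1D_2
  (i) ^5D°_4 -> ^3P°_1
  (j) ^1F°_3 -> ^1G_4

4

(a) allowed
(b) forbidden (ΔS fails)
(c) allowed
(d) forbidden (parity, ΔJ fail)
(e) forbidden (parity fails)
(f) forbidden (parity, ΔS fail)
(g) forbidden (ΔS fails)
(h) allowed
(i) forbidden (parity, ΔS, ΔJ fail)
(j) allowed
Total allowed: 4 of 10.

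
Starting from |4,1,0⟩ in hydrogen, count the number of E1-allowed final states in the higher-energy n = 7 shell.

E1 requires Δl = ±1, so l_f ∈ {0, 2}; with 0 ≤ l_f ≤ n_f−1 = 6, the allowed l_f values are {0, 2}.
For l_f = 0: m_f ∈ {m_i−1, m_i, m_i+1} ∩ [−0, 0] = {0} → 1 state.
For l_f = 2: m_f ∈ {m_i−1, m_i, m_i+1} ∩ [−2, 2] = {-1, 0, 1} → 3 states.
Total: 4.

4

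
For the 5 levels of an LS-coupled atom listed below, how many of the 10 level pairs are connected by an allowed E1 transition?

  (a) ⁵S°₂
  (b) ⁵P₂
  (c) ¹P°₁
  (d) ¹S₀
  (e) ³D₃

(a)–(b): allowed.
(a)–(c): forbidden (parity, ΔS).
(a)–(d): forbidden (ΔS, ΔL, ΔJ).
(a)–(e): forbidden (ΔS, ΔL).
(b)–(c): forbidden (ΔS).
(b)–(d): forbidden (parity, ΔS, ΔJ).
(b)–(e): forbidden (parity, ΔS).
(c)–(d): allowed.
(c)–(e): forbidden (ΔS, ΔJ).
(d)–(e): forbidden (parity, ΔS, ΔL, ΔJ).
Allowed pairs: 2 of 10.

2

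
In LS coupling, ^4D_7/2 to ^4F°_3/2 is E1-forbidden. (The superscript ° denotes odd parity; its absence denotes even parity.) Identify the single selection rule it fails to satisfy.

Reading off the term symbols: S 3/2→3/2, L 2→3, J 7/2→3/2, parity even→odd.
ΔS = 0: S: 3/2 → 3/2 — satisfied.
ΔL = 0, ±1 (not L=0↔0): L: 2 → 3, ΔL = +1 — satisfied.
Parity must change: even → odd — satisfied.
ΔJ = 0, ±1 (not J=0↔0): J: 7/2 → 3/2, ΔJ = -2 — violated.

the ΔJ = 0, ±1 rule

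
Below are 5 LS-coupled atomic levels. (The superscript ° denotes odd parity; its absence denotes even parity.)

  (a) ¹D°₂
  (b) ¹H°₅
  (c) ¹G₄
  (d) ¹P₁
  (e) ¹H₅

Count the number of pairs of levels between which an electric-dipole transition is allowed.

3

(a)–(b): forbidden (parity, ΔL, ΔJ).
(a)–(c): forbidden (ΔL, ΔJ).
(a)–(d): allowed.
(a)–(e): forbidden (ΔL, ΔJ).
(b)–(c): allowed.
(b)–(d): forbidden (ΔL, ΔJ).
(b)–(e): allowed.
(c)–(d): forbidden (parity, ΔL, ΔJ).
(c)–(e): forbidden (parity).
(d)–(e): forbidden (parity, ΔL, ΔJ).
Allowed pairs: 3 of 10.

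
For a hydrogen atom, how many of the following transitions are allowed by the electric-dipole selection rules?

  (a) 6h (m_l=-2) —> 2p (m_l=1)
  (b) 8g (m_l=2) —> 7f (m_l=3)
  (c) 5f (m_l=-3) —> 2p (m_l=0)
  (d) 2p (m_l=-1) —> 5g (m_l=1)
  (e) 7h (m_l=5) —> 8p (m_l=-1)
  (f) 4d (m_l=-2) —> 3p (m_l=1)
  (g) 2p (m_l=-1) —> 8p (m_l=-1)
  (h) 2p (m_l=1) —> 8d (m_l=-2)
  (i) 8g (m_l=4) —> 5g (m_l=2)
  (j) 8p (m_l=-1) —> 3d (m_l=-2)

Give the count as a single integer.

(a) forbidden — Δl = -4 (E1 requires Δl = ±1); Δm_l = +3 (E1 requires Δm_l = 0, ±1)
(b) allowed
(c) forbidden — Δl = -2 (E1 requires Δl = ±1); Δm_l = +3 (E1 requires Δm_l = 0, ±1)
(d) forbidden — Δl = +3 (E1 requires Δl = ±1); Δm_l = +2 (E1 requires Δm_l = 0, ±1)
(e) forbidden — Δl = -4 (E1 requires Δl = ±1); Δm_l = -6 (E1 requires Δm_l = 0, ±1)
(f) forbidden — Δm_l = +3 (E1 requires Δm_l = 0, ±1)
(g) forbidden — Δl = +0 (E1 requires Δl = ±1)
(h) forbidden — Δm_l = -3 (E1 requires Δm_l = 0, ±1)
(i) forbidden — Δl = +0 (E1 requires Δl = ±1); Δm_l = -2 (E1 requires Δm_l = 0, ±1)
(j) allowed
Total allowed: 2 of 10.

2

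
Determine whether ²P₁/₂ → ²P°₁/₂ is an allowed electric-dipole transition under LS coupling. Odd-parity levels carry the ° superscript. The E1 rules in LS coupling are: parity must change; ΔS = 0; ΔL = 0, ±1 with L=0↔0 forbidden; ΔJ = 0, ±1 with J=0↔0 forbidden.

allowed

ΔS = 0: S: 1/2 → 1/2 — satisfied.
ΔL = 0, ±1 (not L=0↔0): L: 1 → 1, ΔL = +0 — satisfied.
Parity must change: even → odd — satisfied.
ΔJ = 0, ±1 (not J=0↔0): J: 1/2 → 1/2, ΔJ = +0 — satisfied.
All four E1 rules are satisfied.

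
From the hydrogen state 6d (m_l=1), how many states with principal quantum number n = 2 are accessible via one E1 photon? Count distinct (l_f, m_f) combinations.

E1 requires Δl = ±1, so l_f ∈ {1, 3}; with 0 ≤ l_f ≤ n_f−1 = 1, the allowed l_f values are {1}.
For l_f = 1: m_f ∈ {m_i−1, m_i, m_i+1} ∩ [−1, 1] = {0, 1} → 2 states.
Total: 2.

2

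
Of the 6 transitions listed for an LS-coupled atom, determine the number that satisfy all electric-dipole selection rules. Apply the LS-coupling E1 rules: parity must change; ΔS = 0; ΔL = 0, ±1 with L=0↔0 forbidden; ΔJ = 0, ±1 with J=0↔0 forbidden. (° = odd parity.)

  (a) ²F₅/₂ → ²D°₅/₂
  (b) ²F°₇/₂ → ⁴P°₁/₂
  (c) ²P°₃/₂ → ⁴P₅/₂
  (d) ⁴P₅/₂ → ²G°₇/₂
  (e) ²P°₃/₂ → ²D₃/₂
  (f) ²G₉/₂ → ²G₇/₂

(a) allowed
(b) forbidden (parity, ΔS, ΔL, ΔJ fail)
(c) forbidden (ΔS fails)
(d) forbidden (ΔS, ΔL fail)
(e) allowed
(f) forbidden (parity fails)
Total allowed: 2 of 6.

2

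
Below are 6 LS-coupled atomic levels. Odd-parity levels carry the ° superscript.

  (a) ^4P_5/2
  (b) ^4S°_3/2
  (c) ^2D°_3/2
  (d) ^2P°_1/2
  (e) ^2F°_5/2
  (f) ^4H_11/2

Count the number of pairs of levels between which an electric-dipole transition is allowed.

(a)–(b): allowed.
(a)–(c): forbidden (ΔS).
(a)–(d): forbidden (ΔS, ΔJ).
(a)–(e): forbidden (ΔS, ΔL).
(a)–(f): forbidden (parity, ΔL, ΔJ).
(b)–(c): forbidden (parity, ΔS, ΔL).
(b)–(d): forbidden (parity, ΔS).
(b)–(e): forbidden (parity, ΔS, ΔL).
(b)–(f): forbidden (ΔL, ΔJ).
(c)–(d): forbidden (parity).
(c)–(e): forbidden (parity).
(c)–(f): forbidden (ΔS, ΔL, ΔJ).
(d)–(e): forbidden (parity, ΔL, ΔJ).
(d)–(f): forbidden (ΔS, ΔL, ΔJ).
(e)–(f): forbidden (ΔS, ΔL, ΔJ).
Allowed pairs: 1 of 15.

1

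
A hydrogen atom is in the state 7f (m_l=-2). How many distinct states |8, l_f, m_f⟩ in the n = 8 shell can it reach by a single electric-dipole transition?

5

E1 requires Δl = ±1, so l_f ∈ {2, 4}; with 0 ≤ l_f ≤ n_f−1 = 7, the allowed l_f values are {2, 4}.
For l_f = 2: m_f ∈ {m_i−1, m_i, m_i+1} ∩ [−2, 2] = {-2, -1} → 2 states.
For l_f = 4: m_f ∈ {m_i−1, m_i, m_i+1} ∩ [−4, 4] = {-3, -2, -1} → 3 states.
Total: 5.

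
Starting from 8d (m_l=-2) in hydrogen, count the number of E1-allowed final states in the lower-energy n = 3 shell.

1

E1 requires Δl = ±1, so l_f ∈ {1, 3}; with 0 ≤ l_f ≤ n_f−1 = 2, the allowed l_f values are {1}.
For l_f = 1: m_f ∈ {m_i−1, m_i, m_i+1} ∩ [−1, 1] = {-1} → 1 state.
Total: 1.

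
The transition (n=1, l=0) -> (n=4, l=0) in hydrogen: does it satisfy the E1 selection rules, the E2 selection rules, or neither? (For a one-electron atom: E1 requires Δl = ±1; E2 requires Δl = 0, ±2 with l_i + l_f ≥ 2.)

neither

Δl = 0 − 0 = +0; l_i + l_f = 0.
E1 (Δl = ±1): not satisfied.
E2 (Δl = 0,±2, l_i+l_f ≥ 2): not satisfied.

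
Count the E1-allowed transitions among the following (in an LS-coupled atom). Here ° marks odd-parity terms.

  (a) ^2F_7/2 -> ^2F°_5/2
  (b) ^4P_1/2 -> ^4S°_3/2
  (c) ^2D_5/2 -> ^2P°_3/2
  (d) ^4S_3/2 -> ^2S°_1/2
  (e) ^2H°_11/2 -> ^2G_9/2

4

(a) allowed
(b) allowed
(c) allowed
(d) forbidden (ΔS, ΔL fail)
(e) allowed
Total allowed: 4 of 5.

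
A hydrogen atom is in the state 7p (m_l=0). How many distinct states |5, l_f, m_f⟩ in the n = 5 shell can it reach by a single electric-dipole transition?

4

E1 requires Δl = ±1, so l_f ∈ {0, 2}; with 0 ≤ l_f ≤ n_f−1 = 4, the allowed l_f values are {0, 2}.
For l_f = 0: m_f ∈ {m_i−1, m_i, m_i+1} ∩ [−0, 0] = {0} → 1 state.
For l_f = 2: m_f ∈ {m_i−1, m_i, m_i+1} ∩ [−2, 2] = {-1, 0, 1} → 3 states.
Total: 4.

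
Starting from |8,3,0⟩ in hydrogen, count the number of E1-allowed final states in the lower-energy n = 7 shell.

6

E1 requires Δl = ±1, so l_f ∈ {2, 4}; with 0 ≤ l_f ≤ n_f−1 = 6, the allowed l_f values are {2, 4}.
For l_f = 2: m_f ∈ {m_i−1, m_i, m_i+1} ∩ [−2, 2] = {-1, 0, 1} → 3 states.
For l_f = 4: m_f ∈ {m_i−1, m_i, m_i+1} ∩ [−4, 4] = {-1, 0, 1} → 3 states.
Total: 6.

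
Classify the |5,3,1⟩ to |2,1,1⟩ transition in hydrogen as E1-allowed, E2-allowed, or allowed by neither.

Δl = 1 − 3 = -2; l_i + l_f = 4.
Δm_l = +0.
E1 (Δl = ±1, |Δm_l| ≤ 1): not satisfied.
E2 (Δl = 0,±2, l_i+l_f ≥ 2, |Δm_l| ≤ 2): satisfied.

E2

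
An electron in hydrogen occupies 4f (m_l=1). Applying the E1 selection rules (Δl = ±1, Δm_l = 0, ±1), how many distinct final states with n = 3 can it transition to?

3

E1 requires Δl = ±1, so l_f ∈ {2, 4}; with 0 ≤ l_f ≤ n_f−1 = 2, the allowed l_f values are {2}.
For l_f = 2: m_f ∈ {m_i−1, m_i, m_i+1} ∩ [−2, 2] = {0, 1, 2} → 3 states.
Total: 3.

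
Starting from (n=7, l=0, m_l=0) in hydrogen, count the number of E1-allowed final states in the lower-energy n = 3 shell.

3

E1 requires Δl = ±1, so l_f ∈ {-1, 1}; with 0 ≤ l_f ≤ n_f−1 = 2, the allowed l_f values are {1}.
For l_f = 1: m_f ∈ {m_i−1, m_i, m_i+1} ∩ [−1, 1] = {-1, 0, 1} → 3 states.
Total: 3.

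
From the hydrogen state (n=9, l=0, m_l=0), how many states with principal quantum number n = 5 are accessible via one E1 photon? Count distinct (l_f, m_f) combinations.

E1 requires Δl = ±1, so l_f ∈ {-1, 1}; with 0 ≤ l_f ≤ n_f−1 = 4, the allowed l_f values are {1}.
For l_f = 1: m_f ∈ {m_i−1, m_i, m_i+1} ∩ [−1, 1] = {-1, 0, 1} → 3 states.
Total: 3.

3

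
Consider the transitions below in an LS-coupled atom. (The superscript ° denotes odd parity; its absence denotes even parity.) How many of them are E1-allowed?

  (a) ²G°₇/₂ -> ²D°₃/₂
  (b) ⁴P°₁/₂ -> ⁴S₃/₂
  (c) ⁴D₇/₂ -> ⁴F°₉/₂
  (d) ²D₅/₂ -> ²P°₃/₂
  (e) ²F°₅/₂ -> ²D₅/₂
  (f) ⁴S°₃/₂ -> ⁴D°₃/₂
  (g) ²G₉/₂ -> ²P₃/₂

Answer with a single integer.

(a) forbidden (parity, ΔL, ΔJ fail)
(b) allowed
(c) allowed
(d) allowed
(e) allowed
(f) forbidden (parity, ΔL fail)
(g) forbidden (parity, ΔL, ΔJ fail)
Total allowed: 4 of 7.

4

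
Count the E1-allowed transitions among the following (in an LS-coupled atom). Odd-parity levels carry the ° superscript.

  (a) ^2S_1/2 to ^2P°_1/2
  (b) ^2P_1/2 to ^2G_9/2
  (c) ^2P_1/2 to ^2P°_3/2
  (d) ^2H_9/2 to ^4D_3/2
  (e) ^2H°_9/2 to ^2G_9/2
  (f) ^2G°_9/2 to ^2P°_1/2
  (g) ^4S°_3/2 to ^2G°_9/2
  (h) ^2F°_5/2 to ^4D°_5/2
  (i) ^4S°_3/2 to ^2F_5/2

(a) allowed
(b) forbidden (parity, ΔL, ΔJ fail)
(c) allowed
(d) forbidden (parity, ΔS, ΔL, ΔJ fail)
(e) allowed
(f) forbidden (parity, ΔL, ΔJ fail)
(g) forbidden (parity, ΔS, ΔL, ΔJ fail)
(h) forbidden (parity, ΔS fail)
(i) forbidden (ΔS, ΔL fail)
Total allowed: 3 of 9.

3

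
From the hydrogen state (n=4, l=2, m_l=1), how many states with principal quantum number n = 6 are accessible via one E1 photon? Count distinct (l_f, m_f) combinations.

5

E1 requires Δl = ±1, so l_f ∈ {1, 3}; with 0 ≤ l_f ≤ n_f−1 = 5, the allowed l_f values are {1, 3}.
For l_f = 1: m_f ∈ {m_i−1, m_i, m_i+1} ∩ [−1, 1] = {0, 1} → 2 states.
For l_f = 3: m_f ∈ {m_i−1, m_i, m_i+1} ∩ [−3, 3] = {0, 1, 2} → 3 states.
Total: 5.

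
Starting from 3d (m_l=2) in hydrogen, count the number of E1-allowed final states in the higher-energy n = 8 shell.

E1 requires Δl = ±1, so l_f ∈ {1, 3}; with 0 ≤ l_f ≤ n_f−1 = 7, the allowed l_f values are {1, 3}.
For l_f = 1: m_f ∈ {m_i−1, m_i, m_i+1} ∩ [−1, 1] = {1} → 1 state.
For l_f = 3: m_f ∈ {m_i−1, m_i, m_i+1} ∩ [−3, 3] = {1, 2, 3} → 3 states.
Total: 4.

4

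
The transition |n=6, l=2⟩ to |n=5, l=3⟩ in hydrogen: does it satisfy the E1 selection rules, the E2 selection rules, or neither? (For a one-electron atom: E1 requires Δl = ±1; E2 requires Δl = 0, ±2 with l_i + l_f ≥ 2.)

E1

Δl = 3 − 2 = +1; l_i + l_f = 5.
E1 (Δl = ±1): satisfied.
E2 (Δl = 0,±2, l_i+l_f ≥ 2): not satisfied.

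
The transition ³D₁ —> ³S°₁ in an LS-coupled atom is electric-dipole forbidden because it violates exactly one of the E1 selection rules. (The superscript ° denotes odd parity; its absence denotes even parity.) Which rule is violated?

Parity must change: even → odd — passes.
ΔS = 0: S: 1 → 1 — passes.
ΔL = 0, ±1 (not L=0↔0): L: 2 → 0, ΔL = -2 — fails.
ΔJ = 0, ±1 (not J=0↔0): J: 1 → 1, ΔJ = +0 — passes.

the ΔL = 0, ±1 rule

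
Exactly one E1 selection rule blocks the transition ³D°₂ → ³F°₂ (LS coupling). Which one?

Parity must change: odd → odd — ✗.
ΔJ = 0, ±1 (not J=0↔0): J: 2 → 2, ΔJ = +0 — ✓.
ΔS = 0: S: 1 → 1 — ✓.
ΔL = 0, ±1 (not L=0↔0): L: 2 → 3, ΔL = +1 — ✓.

parity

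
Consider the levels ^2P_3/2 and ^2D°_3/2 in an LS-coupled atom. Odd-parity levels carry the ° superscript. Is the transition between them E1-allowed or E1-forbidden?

allowed

Parity must change: even → odd — passes.
ΔS = 0: S: 1/2 → 1/2 — passes.
ΔL = 0, ±1 (not L=0↔0): L: 1 → 2, ΔL = +1 — passes.
ΔJ = 0, ±1 (not J=0↔0): J: 3/2 → 3/2, ΔJ = +0 — passes.
All four E1 rules are satisfied.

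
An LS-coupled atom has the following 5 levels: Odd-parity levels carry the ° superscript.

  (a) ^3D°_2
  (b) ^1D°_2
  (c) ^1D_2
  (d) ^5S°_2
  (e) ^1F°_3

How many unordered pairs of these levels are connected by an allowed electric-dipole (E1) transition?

2

(a)–(b): forbidden (parity, ΔS).
(a)–(c): forbidden (ΔS).
(a)–(d): forbidden (parity, ΔS, ΔL).
(a)–(e): forbidden (parity, ΔS).
(b)–(c): allowed.
(b)–(d): forbidden (parity, ΔS, ΔL).
(b)–(e): forbidden (parity).
(c)–(d): forbidden (ΔS, ΔL).
(c)–(e): allowed.
(d)–(e): forbidden (parity, ΔS, ΔL).
Allowed pairs: 2 of 10.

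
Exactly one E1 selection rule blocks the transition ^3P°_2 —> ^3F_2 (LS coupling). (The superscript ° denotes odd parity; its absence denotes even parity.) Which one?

the ΔL = 0, ±1 rule

Parity must change: odd → even — ✓.
ΔS = 0: S: 1 → 1 — ✓.
ΔL = 0, ±1 (not L=0↔0): L: 1 → 3, ΔL = +2 — ✗.
ΔJ = 0, ±1 (not J=0↔0): J: 2 → 2, ΔJ = +0 — ✓.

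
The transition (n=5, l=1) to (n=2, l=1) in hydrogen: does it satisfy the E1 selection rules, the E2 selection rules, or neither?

Δl = 1 − 1 = +0; l_i + l_f = 2.
E1 (Δl = ±1): not satisfied.
E2 (Δl = 0,±2, l_i+l_f ≥ 2): satisfied.

E2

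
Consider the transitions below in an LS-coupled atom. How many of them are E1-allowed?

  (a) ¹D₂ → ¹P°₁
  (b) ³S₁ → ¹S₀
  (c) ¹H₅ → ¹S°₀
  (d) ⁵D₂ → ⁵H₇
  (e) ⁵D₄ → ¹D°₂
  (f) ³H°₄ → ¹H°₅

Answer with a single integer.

(a) allowed
(b) forbidden (parity, ΔS, ΔL fail)
(c) forbidden (ΔL, ΔJ fail)
(d) forbidden (parity, ΔL, ΔJ fail)
(e) forbidden (ΔS, ΔJ fail)
(f) forbidden (parity, ΔS fail)
Total allowed: 1 of 6.

1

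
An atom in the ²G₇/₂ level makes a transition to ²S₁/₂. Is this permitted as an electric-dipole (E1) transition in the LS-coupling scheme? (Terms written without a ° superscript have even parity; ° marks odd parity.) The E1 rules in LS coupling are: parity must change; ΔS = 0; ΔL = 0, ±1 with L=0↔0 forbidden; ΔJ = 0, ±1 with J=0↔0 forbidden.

forbidden

Reading off the term symbols: S 1/2→1/2, L 4→0, J 7/2→1/2, parity even→even.
Parity must change: even → even — ✗.
ΔS = 0: S: 1/2 → 1/2 — ✓.
ΔL = 0, ±1 (not L=0↔0): L: 4 → 0, ΔL = -4 — ✗.
ΔJ = 0, ±1 (not J=0↔0): J: 7/2 → 1/2, ΔJ = -3 — ✗.
Rule(s) violated: parity, ΔL, ΔJ.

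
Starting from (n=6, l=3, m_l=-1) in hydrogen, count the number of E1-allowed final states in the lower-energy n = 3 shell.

3

E1 requires Δl = ±1, so l_f ∈ {2, 4}; with 0 ≤ l_f ≤ n_f−1 = 2, the allowed l_f values are {2}.
For l_f = 2: m_f ∈ {m_i−1, m_i, m_i+1} ∩ [−2, 2] = {-2, -1, 0} → 3 states.
Total: 3.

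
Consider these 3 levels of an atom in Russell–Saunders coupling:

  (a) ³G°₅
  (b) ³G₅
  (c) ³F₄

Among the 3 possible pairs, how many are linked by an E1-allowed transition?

(a)–(b): allowed.
(a)–(c): allowed.
(b)–(c): forbidden (parity).
Allowed pairs: 2 of 3.

2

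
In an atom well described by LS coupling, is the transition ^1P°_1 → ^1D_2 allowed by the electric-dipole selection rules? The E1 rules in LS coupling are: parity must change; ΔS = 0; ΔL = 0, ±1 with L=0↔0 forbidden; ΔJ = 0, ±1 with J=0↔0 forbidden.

Initial level: S=0, L=1, J=1, parity odd. Final level: S=0, L=2, J=2, parity even.
Parity must change: odd → even — satisfied.
ΔS = 0: S: 0 → 0 — satisfied.
ΔL = 0, ±1 (not L=0↔0): L: 1 → 2, ΔL = +1 — satisfied.
ΔJ = 0, ±1 (not J=0↔0): J: 1 → 2, ΔJ = +1 — satisfied.
All four E1 rules are satisfied.

allowed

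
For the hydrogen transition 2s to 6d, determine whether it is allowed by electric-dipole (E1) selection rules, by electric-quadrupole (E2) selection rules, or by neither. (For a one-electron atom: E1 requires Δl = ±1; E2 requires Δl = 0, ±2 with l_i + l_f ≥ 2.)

E2

Δl = 2 − 0 = +2; l_i + l_f = 2.
E1 (Δl = ±1): not satisfied.
E2 (Δl = 0,±2, l_i+l_f ≥ 2): satisfied.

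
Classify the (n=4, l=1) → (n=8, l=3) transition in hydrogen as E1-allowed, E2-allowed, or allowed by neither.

Δl = 3 − 1 = +2; l_i + l_f = 4.
E1 (Δl = ±1): not satisfied.
E2 (Δl = 0,±2, l_i+l_f ≥ 2): satisfied.

E2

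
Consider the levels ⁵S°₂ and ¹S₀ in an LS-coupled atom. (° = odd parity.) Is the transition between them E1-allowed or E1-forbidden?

forbidden

Initial level: S=2, L=0, J=2, parity odd. Final level: S=0, L=0, J=0, parity even.
Parity must change: odd → even — satisfied.
ΔS = 0: S: 2 → 0 — violated.
ΔL = 0, ±1 (not L=0↔0): L: 0 → 0, ΔL = +0 — violated.
ΔJ = 0, ±1 (not J=0↔0): J: 2 → 0, ΔJ = -2 — violated.
Rule(s) violated: ΔS, ΔL, ΔJ.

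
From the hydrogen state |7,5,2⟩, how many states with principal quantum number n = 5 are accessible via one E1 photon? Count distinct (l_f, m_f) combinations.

3

E1 requires Δl = ±1, so l_f ∈ {4, 6}; with 0 ≤ l_f ≤ n_f−1 = 4, the allowed l_f values are {4}.
For l_f = 4: m_f ∈ {m_i−1, m_i, m_i+1} ∩ [−4, 4] = {1, 2, 3} → 3 states.
Total: 3.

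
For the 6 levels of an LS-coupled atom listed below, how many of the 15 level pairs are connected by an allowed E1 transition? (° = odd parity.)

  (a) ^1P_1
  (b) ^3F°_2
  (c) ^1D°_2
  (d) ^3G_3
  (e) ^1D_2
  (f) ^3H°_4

(a)–(b): forbidden (ΔS, ΔL).
(a)–(c): allowed.
(a)–(d): forbidden (parity, ΔS, ΔL, ΔJ).
(a)–(e): forbidden (parity).
(a)–(f): forbidden (ΔS, ΔL, ΔJ).
(b)–(c): forbidden (parity, ΔS).
(b)–(d): allowed.
(b)–(e): forbidden (ΔS).
(b)–(f): forbidden (parity, ΔL, ΔJ).
(c)–(d): forbidden (ΔS, ΔL).
(c)–(e): allowed.
(c)–(f): forbidden (parity, ΔS, ΔL, ΔJ).
(d)–(e): forbidden (parity, ΔS, ΔL).
(d)–(f): allowed.
(e)–(f): forbidden (ΔS, ΔL, ΔJ).
Allowed pairs: 4 of 15.

4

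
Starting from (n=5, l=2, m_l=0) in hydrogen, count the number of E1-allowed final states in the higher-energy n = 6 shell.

6

E1 requires Δl = ±1, so l_f ∈ {1, 3}; with 0 ≤ l_f ≤ n_f−1 = 5, the allowed l_f values are {1, 3}.
For l_f = 1: m_f ∈ {m_i−1, m_i, m_i+1} ∩ [−1, 1] = {-1, 0, 1} → 3 states.
For l_f = 3: m_f ∈ {m_i−1, m_i, m_i+1} ∩ [−3, 3] = {-1, 0, 1} → 3 states.
Total: 6.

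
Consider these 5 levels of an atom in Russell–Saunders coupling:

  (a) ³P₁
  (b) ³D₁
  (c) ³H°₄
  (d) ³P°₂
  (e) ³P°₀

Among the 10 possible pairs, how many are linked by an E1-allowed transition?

4

(a)–(b): forbidden (parity).
(a)–(c): forbidden (ΔL, ΔJ).
(a)–(d): allowed.
(a)–(e): allowed.
(b)–(c): forbidden (ΔL, ΔJ).
(b)–(d): allowed.
(b)–(e): allowed.
(c)–(d): forbidden (parity, ΔL, ΔJ).
(c)–(e): forbidden (parity, ΔL, ΔJ).
(d)–(e): forbidden (parity, ΔJ).
Allowed pairs: 4 of 10.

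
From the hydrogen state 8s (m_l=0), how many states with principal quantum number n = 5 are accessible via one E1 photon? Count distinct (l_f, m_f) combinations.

E1 requires Δl = ±1, so l_f ∈ {-1, 1}; with 0 ≤ l_f ≤ n_f−1 = 4, the allowed l_f values are {1}.
For l_f = 1: m_f ∈ {m_i−1, m_i, m_i+1} ∩ [−1, 1] = {-1, 0, 1} → 3 states.
Total: 3.

3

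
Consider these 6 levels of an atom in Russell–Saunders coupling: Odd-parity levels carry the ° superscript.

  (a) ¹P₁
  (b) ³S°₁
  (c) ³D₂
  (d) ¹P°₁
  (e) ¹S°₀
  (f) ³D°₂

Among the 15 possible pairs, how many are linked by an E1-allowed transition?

3

(a)–(b): forbidden (ΔS).
(a)–(c): forbidden (parity, ΔS).
(a)–(d): allowed.
(a)–(e): allowed.
(a)–(f): forbidden (ΔS).
(b)–(c): forbidden (ΔL).
(b)–(d): forbidden (parity, ΔS).
(b)–(e): forbidden (parity, ΔS, ΔL).
(b)–(f): forbidden (parity, ΔL).
(c)–(d): forbidden (ΔS).
(c)–(e): forbidden (ΔS, ΔL, ΔJ).
(c)–(f): allowed.
(d)–(e): forbidden (parity).
(d)–(f): forbidden (parity, ΔS).
(e)–(f): forbidden (parity, ΔS, ΔL, ΔJ).
Allowed pairs: 3 of 15.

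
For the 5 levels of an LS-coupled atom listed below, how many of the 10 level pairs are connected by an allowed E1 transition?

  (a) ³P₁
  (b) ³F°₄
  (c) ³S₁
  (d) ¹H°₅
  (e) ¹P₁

0

(a)–(b): forbidden (ΔL, ΔJ).
(a)–(c): forbidden (parity).
(a)–(d): forbidden (ΔS, ΔL, ΔJ).
(a)–(e): forbidden (parity, ΔS).
(b)–(c): forbidden (ΔL, ΔJ).
(b)–(d): forbidden (parity, ΔS, ΔL).
(b)–(e): forbidden (ΔS, ΔL, ΔJ).
(c)–(d): forbidden (ΔS, ΔL, ΔJ).
(c)–(e): forbidden (parity, ΔS).
(d)–(e): forbidden (ΔL, ΔJ).
Allowed pairs: 0 of 10.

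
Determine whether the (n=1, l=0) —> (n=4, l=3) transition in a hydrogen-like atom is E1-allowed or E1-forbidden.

forbidden

l: 0 → 3 (Δl = +3). Δl = ±1 fails.
The transition is electric-dipole forbidden.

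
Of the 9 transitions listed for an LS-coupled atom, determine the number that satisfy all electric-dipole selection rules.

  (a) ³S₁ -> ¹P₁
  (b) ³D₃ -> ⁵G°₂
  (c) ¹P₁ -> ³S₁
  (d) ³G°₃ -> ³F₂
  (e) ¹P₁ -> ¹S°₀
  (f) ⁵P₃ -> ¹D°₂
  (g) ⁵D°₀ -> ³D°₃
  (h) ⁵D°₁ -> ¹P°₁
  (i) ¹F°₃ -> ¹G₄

3

(a) forbidden (parity, ΔS fail)
(b) forbidden (ΔS, ΔL fail)
(c) forbidden (parity, ΔS fail)
(d) allowed
(e) allowed
(f) forbidden (ΔS fails)
(g) forbidden (parity, ΔS, ΔJ fail)
(h) forbidden (parity, ΔS fail)
(i) allowed
Total allowed: 3 of 9.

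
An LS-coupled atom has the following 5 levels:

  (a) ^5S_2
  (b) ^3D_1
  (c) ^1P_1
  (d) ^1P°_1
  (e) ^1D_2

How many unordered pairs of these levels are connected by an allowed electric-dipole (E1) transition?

2

(a)–(b): forbidden (parity, ΔS, ΔL).
(a)–(c): forbidden (parity, ΔS).
(a)–(d): forbidden (ΔS).
(a)–(e): forbidden (parity, ΔS, ΔL).
(b)–(c): forbidden (parity, ΔS).
(b)–(d): forbidden (ΔS).
(b)–(e): forbidden (parity, ΔS).
(c)–(d): allowed.
(c)–(e): forbidden (parity).
(d)–(e): allowed.
Allowed pairs: 2 of 10.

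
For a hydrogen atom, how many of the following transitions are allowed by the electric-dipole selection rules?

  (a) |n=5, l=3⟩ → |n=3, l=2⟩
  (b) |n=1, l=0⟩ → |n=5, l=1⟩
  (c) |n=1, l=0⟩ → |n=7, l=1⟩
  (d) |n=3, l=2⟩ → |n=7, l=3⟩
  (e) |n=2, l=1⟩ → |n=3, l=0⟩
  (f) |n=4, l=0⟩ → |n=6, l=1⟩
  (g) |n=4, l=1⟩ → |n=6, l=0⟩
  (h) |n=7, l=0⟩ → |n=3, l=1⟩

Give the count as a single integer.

(a) allowed
(b) allowed
(c) allowed
(d) allowed
(e) allowed
(f) allowed
(g) allowed
(h) allowed
Total allowed: 8 of 8.

8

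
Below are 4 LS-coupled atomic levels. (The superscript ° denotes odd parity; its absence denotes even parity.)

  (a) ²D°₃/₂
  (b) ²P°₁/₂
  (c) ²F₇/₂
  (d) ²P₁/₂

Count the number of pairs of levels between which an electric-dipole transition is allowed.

2

(a)–(b): forbidden (parity).
(a)–(c): forbidden (ΔJ).
(a)–(d): allowed.
(b)–(c): forbidden (ΔL, ΔJ).
(b)–(d): allowed.
(c)–(d): forbidden (parity, ΔL, ΔJ).
Allowed pairs: 2 of 6.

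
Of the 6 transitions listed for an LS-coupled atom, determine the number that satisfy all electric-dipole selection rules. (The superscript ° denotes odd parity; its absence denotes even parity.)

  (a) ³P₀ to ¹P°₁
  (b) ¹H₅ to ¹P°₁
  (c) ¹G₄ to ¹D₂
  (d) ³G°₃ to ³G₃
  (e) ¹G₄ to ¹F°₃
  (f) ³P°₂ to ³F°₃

(a) forbidden (ΔS fails)
(b) forbidden (ΔL, ΔJ fail)
(c) forbidden (parity, ΔL, ΔJ fail)
(d) allowed
(e) allowed
(f) forbidden (parity, ΔL fail)
Total allowed: 2 of 6.

2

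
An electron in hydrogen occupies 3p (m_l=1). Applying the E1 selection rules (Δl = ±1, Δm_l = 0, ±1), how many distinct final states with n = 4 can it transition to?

E1 requires Δl = ±1, so l_f ∈ {0, 2}; with 0 ≤ l_f ≤ n_f−1 = 3, the allowed l_f values are {0, 2}.
For l_f = 0: m_f ∈ {m_i−1, m_i, m_i+1} ∩ [−0, 0] = {0} → 1 state.
For l_f = 2: m_f ∈ {m_i−1, m_i, m_i+1} ∩ [−2, 2] = {0, 1, 2} → 3 states.
Total: 4.

4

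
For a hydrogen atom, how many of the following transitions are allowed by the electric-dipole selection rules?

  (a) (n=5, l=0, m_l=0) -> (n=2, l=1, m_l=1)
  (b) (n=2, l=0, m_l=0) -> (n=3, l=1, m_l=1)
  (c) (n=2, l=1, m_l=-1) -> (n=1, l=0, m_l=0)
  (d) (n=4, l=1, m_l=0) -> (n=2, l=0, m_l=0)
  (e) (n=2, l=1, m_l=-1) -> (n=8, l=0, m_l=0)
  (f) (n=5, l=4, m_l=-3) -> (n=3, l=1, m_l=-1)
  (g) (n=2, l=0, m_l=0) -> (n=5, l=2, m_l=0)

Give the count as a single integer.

(a) allowed
(b) allowed
(c) allowed
(d) allowed
(e) allowed
(f) forbidden — Δl = -3 (E1 requires Δl = ±1); Δm_l = +2 (E1 requires Δm_l = 0, ±1)
(g) forbidden — Δl = +2 (E1 requires Δl = ±1)
Total allowed: 5 of 7.

5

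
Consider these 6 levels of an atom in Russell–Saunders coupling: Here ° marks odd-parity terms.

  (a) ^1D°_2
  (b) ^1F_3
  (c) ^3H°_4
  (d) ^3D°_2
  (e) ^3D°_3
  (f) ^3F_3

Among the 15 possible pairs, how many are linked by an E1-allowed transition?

3

(a)–(b): allowed.
(a)–(c): forbidden (parity, ΔS, ΔL, ΔJ).
(a)–(d): forbidden (parity, ΔS).
(a)–(e): forbidden (parity, ΔS).
(a)–(f): forbidden (ΔS).
(b)–(c): forbidden (ΔS, ΔL).
(b)–(d): forbidden (ΔS).
(b)–(e): forbidden (ΔS).
(b)–(f): forbidden (parity, ΔS).
(c)–(d): forbidden (parity, ΔL, ΔJ).
(c)–(e): forbidden (parity, ΔL).
(c)–(f): forbidden (ΔL).
(d)–(e): forbidden (parity).
(d)–(f): allowed.
(e)–(f): allowed.
Allowed pairs: 3 of 15.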